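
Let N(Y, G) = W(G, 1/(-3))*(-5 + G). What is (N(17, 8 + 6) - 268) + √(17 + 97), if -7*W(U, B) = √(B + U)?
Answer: -268 + √114 - 3*√123/7 ≈ -262.08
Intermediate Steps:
W(U, B) = -√(B + U)/7
N(Y, G) = -√(-⅓ + G)*(-5 + G)/7 (N(Y, G) = (-√(1/(-3) + G)/7)*(-5 + G) = (-√(-⅓ + G)/7)*(-5 + G) = -√(-⅓ + G)*(-5 + G)/7)
(N(17, 8 + 6) - 268) + √(17 + 97) = (√(-3 + 9*(8 + 6))*(5/21 - (8 + 6)/21) - 268) + √(17 + 97) = (√(-3 + 9*14)*(5/21 - 1/21*14) - 268) + √114 = (√(-3 + 126)*(5/21 - ⅔) - 268) + √114 = (√123*(-3/7) - 268) + √114 = (-3*√123/7 - 268) + √114 = (-268 - 3*√123/7) + √114 = -268 + √114 - 3*√123/7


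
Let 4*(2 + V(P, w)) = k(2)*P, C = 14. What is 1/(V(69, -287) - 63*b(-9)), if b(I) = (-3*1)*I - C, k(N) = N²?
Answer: -1/752 ≈ -0.0013298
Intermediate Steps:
b(I) = -14 - 3*I (b(I) = (-3*1)*I - 1*14 = -3*I - 14 = -14 - 3*I)
V(P, w) = -2 + P (V(P, w) = -2 + (2²*P)/4 = -2 + (4*P)/4 = -2 + P)
1/(V(69, -287) - 63*b(-9)) = 1/((-2 + 69) - 63*(-14 - 3*(-9))) = 1/(67 - 63*(-14 + 27)) = 1/(67 - 63*13) = 1/(67 - 819) = 1/(-752) = -1/752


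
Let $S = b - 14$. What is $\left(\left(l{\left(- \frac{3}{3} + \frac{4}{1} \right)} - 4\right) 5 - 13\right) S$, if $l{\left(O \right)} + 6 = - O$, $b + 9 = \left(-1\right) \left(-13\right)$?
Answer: $780$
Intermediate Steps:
$b = 4$ ($b = -9 - -13 = -9 + 13 = 4$)
$S = -10$ ($S = 4 - 14 = -10$)
$l{\left(O \right)} = -6 - O$
$\left(\left(l{\left(- \frac{3}{3} + \frac{4}{1} \right)} - 4\right) 5 - 13\right) S = \left(\left(\left(-6 - \left(- \frac{3}{3} + \frac{4}{1}\right)\right) - 4\right) 5 - 13\right) \left(-10\right) = \left(\left(\left(-6 - \left(\left(-3\right) \frac{1}{3} + 4 \cdot 1\right)\right) - 4\right) 5 - 13\right) \left(-10\right) = \left(\left(\left(-6 - \left(-1 + 4\right)\right) - 4\right) 5 - 13\right) \left(-10\right) = \left(\left(\left(-6 - 3\right) - 4\right) 5 - 13\right) \left(-10\right) = \left(\left(-9 - 4\right) 5 - 13\right) \left(-10\right) = \left(\left(-13\right) 5 - 13\right) \left(-10\right) = \left(-65 - 13\right) \left(-10\right) = \left(-78\right) \left(-10\right) = 780$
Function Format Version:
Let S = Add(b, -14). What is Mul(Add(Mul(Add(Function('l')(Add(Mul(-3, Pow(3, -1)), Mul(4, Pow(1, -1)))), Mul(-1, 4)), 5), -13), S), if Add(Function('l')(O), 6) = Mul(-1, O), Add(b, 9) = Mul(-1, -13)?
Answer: 780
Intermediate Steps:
b = 4 (b = Add(-9, Mul(-1, -13)) = Add(-9, 13) = 4)
S = -10 (S = Add(4, -14) = -10)
Function('l')(O) = Add(-6, Mul(-1, O))
Mul(Add(Mul(Add(Function('l')(Add(Mul(-3, Pow(3, -1)), Mul(4, Pow(1, -1)))), Mul(-1, 4)), 5), -13), S) = Mul(Add(Mul(Add(Add(-6, Mul(-1, Add(Mul(-3, Pow(3, -1)), Mul(4, Pow(1, -1))))), Mul(-1, 4)), 5), -13), -10) = Mul(Add(Mul(Add(Add(-6, Mul(-1, Add(Mul(-3, Rational(1, 3)), Mul(4, 1)))), -4), 5), -13), -10) = Mul(Add(Mul(Add(Add(-6, Mul(-1, Add(-1, 4))), -4), 5), -13), -10) = Mul(Add(Mul(Add(Add(-6, Mul(-1, 3)), -4), 5), -13), -10) = Mul(Add(Mul(Add(Add(-6, -3), -4), 5), -13), -10) = Mul(Add(Mul(Add(-9, -4), 5), -13), -10) = Mul(Add(Mul(-13, 5), -13), -10) = Mul(Add(-65, -13), -10) = Mul(-78, -10) = 780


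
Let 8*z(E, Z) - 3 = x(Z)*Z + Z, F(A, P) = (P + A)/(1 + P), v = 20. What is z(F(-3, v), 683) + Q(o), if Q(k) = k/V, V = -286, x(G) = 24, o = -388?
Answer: 1221853/572 ≈ 2136.1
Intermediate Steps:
F(A, P) = (A + P)/(1 + P)
Q(k) = -k/286 (Q(k) = k/(-286) = k*(-1/286) = -k/286)
z(E, Z) = 3/8 + 25*Z/8 (z(E, Z) = 3/8 + (24*Z + Z)/8 = 3/8 + (25*Z)/8 = 3/8 + 25*Z/8)
z(F(-3, v), 683) + Q(o) = (3/8 + (25/8)*683) - 1/286*(-388) = (3/8 + 17075/8) + 194/143 = 8539/4 + 194/143 = 1221853/572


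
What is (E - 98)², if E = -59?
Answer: 24649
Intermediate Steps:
(E - 98)² = (-59 - 98)² = (-157)² = 24649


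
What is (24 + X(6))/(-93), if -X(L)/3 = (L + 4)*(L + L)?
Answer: 112/31 ≈ 3.6129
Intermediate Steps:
X(L) = -6*L*(4 + L) (X(L) = -3*(L + 4)*(L + L) = -3*(4 + L)*2*L = -6*L*(4 + L))
(24 + X(6))/(-93) = (24 - 6*6*(4 + 6))/(-93) = -(24 - 6*6*10)/93 = -(24 - 360)/93 = -1/93*(-336) = 112/31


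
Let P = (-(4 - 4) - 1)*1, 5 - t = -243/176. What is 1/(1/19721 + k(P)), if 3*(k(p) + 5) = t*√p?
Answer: -542114859027456/3201022373822233 - 230606500313904*I/3201022373822233 ≈ -0.16936 - 0.072042*I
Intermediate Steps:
t = 1123/176 (t = 5 - (-243)/176 = 5 - 1*(-243/176) = 5 + 243/176 = 1123/176 ≈ 6.3807)
P = -1 (P = (-1*0 - 1)*1 = (0 - 1)*1 = -1*1 = -1)
k(p) = -5 + 1123*√p/528 (k(p) = -5 + (1123*√p/176)/3 = -5 + 1123*√p/528)
1/(1/19721 + k(P)) = 1/(1/19721 + (-5 + 1123*√(-1)/528)) = 1/(1/19721 + (-5 + 1123*I/528)) = 1/(-98604/19721 + 1123*I/528) = 108424071385344*(-98604/19721 - 1123*I/528)/3201022373822233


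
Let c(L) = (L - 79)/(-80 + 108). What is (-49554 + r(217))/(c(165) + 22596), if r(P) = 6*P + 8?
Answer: -675416/316387 ≈ -2.1348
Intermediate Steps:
r(P) = 8 + 6*P
c(L) = -79/28 + L/28 (c(L) = (-79 + L)/28 = (-79 + L)*(1/28) = -79/28 + L/28)
(-49554 + r(217))/(c(165) + 22596) = (-49554 + (8 + 6*217))/((-79/28 + (1/28)*165) + 22596) = (-49554 + (8 + 1302))/((-79/28 + 165/28) + 22596) = (-49554 + 1310)/(43/14 + 22596) = -48244/316387/14 = -48244*14/316387 = -675416/316387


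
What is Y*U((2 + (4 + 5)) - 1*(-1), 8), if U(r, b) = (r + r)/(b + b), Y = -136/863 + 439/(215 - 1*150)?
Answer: 1110051/112190 ≈ 9.8944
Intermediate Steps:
Y = 370017/56095 (Y = -136*1/863 + 439/(215 - 150) = -136/863 + 439/65 = 370017/56095 ≈ 6.5963)
U(r, b) = r/b (U(r, b) = (2*r)/((2*b)) = (2*r)*(1/(2*b)) = r/b)
Y*U((2 + (4 + 5)) - 1*(-1), 8) = 370017*(((2 + (4 + 5)) - 1*(-1))/8)/56095 = 370017*(((2 + 9) + 1)*(1/8))/56095 = 370017*((11 + 1)*(1/8))/56095 = 370017*(12*(1/8))/56095 = (370017/56095)*(3/2) = 1110051/112190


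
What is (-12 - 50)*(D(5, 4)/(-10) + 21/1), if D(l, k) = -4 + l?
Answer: -6479/5 ≈ -1295.8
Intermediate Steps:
(-12 - 50)*(D(5, 4)/(-10) + 21/1) = (-12 - 50)*((-4 + 5)/(-10) + 21/1) = -62*(1*(-⅒) + 21*1) = -62*(-⅒ + 21) = -62*209/10 = -6479/5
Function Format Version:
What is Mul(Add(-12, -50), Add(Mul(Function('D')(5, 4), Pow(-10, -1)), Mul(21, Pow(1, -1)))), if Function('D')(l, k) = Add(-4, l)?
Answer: Rational(-6479, 5) ≈ -1295.8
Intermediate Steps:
Mul(Add(-12, -50), Add(Mul(Function('D')(5, 4), Pow(-10, -1)), Mul(21, Pow(1, -1)))) = Mul(Add(-12, -50), Add(Mul(Add(-4, 5), Pow(-10, -1)), Mul(21, Pow(1, -1)))) = Mul(-62, Add(Mul(1, Rational(-1, 10)), Mul(21, 1))) = Mul(-62, Add(Rational(-1, 10), 21)) = Mul(-62, Rational(209, 10)) = Rational(-6479, 5)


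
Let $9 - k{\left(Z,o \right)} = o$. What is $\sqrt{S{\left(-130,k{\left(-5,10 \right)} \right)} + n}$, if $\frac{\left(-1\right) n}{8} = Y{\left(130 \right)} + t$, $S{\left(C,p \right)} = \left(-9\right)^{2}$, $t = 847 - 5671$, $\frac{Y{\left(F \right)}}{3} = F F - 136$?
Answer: $3 i \sqrt{40407} \approx 603.04 i$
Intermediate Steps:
$k{\left(Z,o \right)} = 9 - o$
$Y{\left(F \right)} = -408 + 3 F^{2}$ ($Y{\left(F \right)} = 3 \left(F F - 136\right) = 3 \left(F^{2} - 136\right) = 3 \left(-136 + F^{2}\right) = -408 + 3 F^{2}$)
$t = -4824$ ($t = 847 - 5671 = -4824$)
$S{\left(C,p \right)} = 81$
$n = -363744$ ($n = - 8 \left(\left(-408 + 3 \cdot 130^{2}\right) - 4824\right) = - 8 \left(\left(-408 + 3 \cdot 16900\right) - 4824\right) = - 8 \left(\left(-408 + 50700\right) - 4824\right) = - 8 \left(50292 - 4824\right) = \left(-8\right) 45468 = -363744$)
$\sqrt{S{\left(-130,k{\left(-5,10 \right)} \right)} + n} = \sqrt{81 - 363744} = \sqrt{-363663} = 3 i \sqrt{40407}$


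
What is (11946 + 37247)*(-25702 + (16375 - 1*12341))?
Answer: -1065913924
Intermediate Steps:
(11946 + 37247)*(-25702 + (16375 - 1*12341)) = 49193*(-25702 + (16375 - 12341)) = 49193*(-25702 + 4034) = 49193*(-21668) = -1065913924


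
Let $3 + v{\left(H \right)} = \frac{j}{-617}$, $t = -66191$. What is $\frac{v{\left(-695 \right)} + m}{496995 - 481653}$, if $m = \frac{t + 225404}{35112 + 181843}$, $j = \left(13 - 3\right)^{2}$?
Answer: $- \frac{162522392}{1026849533685} \approx -0.00015827$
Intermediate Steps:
$j = 100$ ($j = 10^{2} = 100$)
$m = \frac{159213}{216955}$ ($m = \frac{-66191 + 225404}{35112 + 181843} = \frac{159213}{216955} \approx 0.73385$)
$v{\left(H \right)} = - \frac{1951}{617}$ ($v{\left(H \right)} = -3 + \frac{100}{-617} = -3 + 100 \left(- \frac{1}{617}\right) = -3 - \frac{100}{617} = - \frac{1951}{617}$)
$\frac{v{\left(-695 \right)} + m}{496995 - 481653} = \frac{- \frac{1951}{617} + \frac{159213}{216955}}{496995 - 481653} = - \frac{325044784}{133861235 \cdot 15342} = \left(- \frac{325044784}{133861235}\right) \frac{1}{15342} = - \frac{162522392}{1026849533685}$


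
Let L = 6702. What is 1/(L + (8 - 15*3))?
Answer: 1/6665 ≈ 0.00015004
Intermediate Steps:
1/(L + (8 - 15*3)) = 1/(6702 + (8 - 15*3)) = 1/(6702 + (8 - 45)) = 1/(6702 - 37) = 1/6665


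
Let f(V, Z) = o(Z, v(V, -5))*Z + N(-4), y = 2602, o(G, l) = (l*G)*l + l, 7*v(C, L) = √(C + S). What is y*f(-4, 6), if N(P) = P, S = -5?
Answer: -1353040/49 + 46836*I/7 ≈ -27613.0 + 6690.9*I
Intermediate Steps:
v(C, L) = √(-5 + C)/7 (v(C, L) = √(C - 5)/7 = √(-5 + C)/7)
o(G, l) = l + G*l² (o(G, l) = (G*l)*l + l = G*l² + l = l + G*l²)
f(V, Z) = -4 + Z*√(-5 + V)*(1 + Z*√(-5 + V)/7)/7 (f(V, Z) = ((√(-5 + V)/7)*(1 + Z*(√(-5 + V)/7)))*Z - 4 = ((√(-5 + V)/7)*(1 + Z*√(-5 + V)/7))*Z - 4 = (√(-5 + V)*(1 + Z*√(-5 + V)/7)/7)*Z - 4 = Z*√(-5 + V)*(1 + Z*√(-5 + V)/7)/7 - 4 = -4 + Z*√(-5 + V)*(1 + Z*√(-5 + V)/7)/7)
y*f(-4, 6) = 2602*(-4 + (1/49)*6*√(-5 - 4)*(7 + 6*√(-5 - 4))) = 2602*(-4 + (1/49)*6*√(-9)*(7 + 6*√(-9))) = 2602*(-4 + (1/49)*6*(3*I)*(7 + 6*(3*I))) = 2602*(-4 + (1/49)*6*(3*I)*(7 + 18*I)) = 2602*(-4 + 18*I*(7 + 18*I)/49) = -10408 + 46836*I*(7 + 18*I)/49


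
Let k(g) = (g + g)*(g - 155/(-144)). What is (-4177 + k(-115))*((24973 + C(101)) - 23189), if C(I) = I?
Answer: 2989291435/72 ≈ 4.1518e+7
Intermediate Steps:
k(g) = 2*g*(155/144 + g) (k(g) = (2*g)*(g - 155*(-1/144)) = (2*g)*(g + 155/144) = (2*g)*(155/144 + g) = 2*g*(155/144 + g))
(-4177 + k(-115))*((24973 + C(101)) - 23189) = (-4177 + (1/72)*(-115)*(155 + 144*(-115)))*((24973 + 101) - 23189) = (-4177 + (1/72)*(-115)*(155 - 16560))*(25074 - 23189) = (-4177 + (1/72)*(-115)*(-16405))*1885 = (-4177 + 1886575/72)*1885 = (1585831/72)*1885 = 2989291435/72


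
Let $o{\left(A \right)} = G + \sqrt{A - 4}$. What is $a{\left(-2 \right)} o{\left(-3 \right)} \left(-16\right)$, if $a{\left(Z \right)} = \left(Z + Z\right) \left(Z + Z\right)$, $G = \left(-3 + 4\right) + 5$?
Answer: $-1536 - 256 i \sqrt{7} \approx -1536.0 - 677.31 i$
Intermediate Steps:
$G = 6$ ($G = 1 + 5 = 6$)
$o{\left(A \right)} = 6 + \sqrt{-4 + A}$ ($o{\left(A \right)} = 6 + \sqrt{A - 4} = 6 + \sqrt{-4 + A}$)
$a{\left(Z \right)} = 4 Z^{2}$ ($a{\left(Z \right)} = 2 Z 2 Z = 4 Z^{2}$)
$a{\left(-2 \right)} o{\left(-3 \right)} \left(-16\right) = 4 \left(-2\right)^{2} \left(6 + \sqrt{-4 - 3}\right) \left(-16\right) = 4 \cdot 4 \left(6 + \sqrt{-7}\right) \left(-16\right) = 16 \left(6 + i \sqrt{7}\right) \left(-16\right) = \left(96 + 16 i \sqrt{7}\right) \left(-16\right) = -1536 - 256 i \sqrt{7}$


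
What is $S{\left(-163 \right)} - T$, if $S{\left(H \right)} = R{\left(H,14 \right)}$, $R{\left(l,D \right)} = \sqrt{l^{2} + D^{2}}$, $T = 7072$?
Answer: $-7072 + \sqrt{26765} \approx -6908.4$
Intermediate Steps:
$R{\left(l,D \right)} = \sqrt{D^{2} + l^{2}}$
$S{\left(H \right)} = \sqrt{196 + H^{2}}$ ($S{\left(H \right)} = \sqrt{14^{2} + H^{2}} = \sqrt{196 + H^{2}}$)
$S{\left(-163 \right)} - T = \sqrt{196 + \left(-163\right)^{2}} - 7072 = \sqrt{196 + 26569} - 7072 = \sqrt{26765} - 7072 = -7072 + \sqrt{26765}$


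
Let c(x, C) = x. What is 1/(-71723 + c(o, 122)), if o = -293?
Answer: -1/72016 ≈ -1.3886e-5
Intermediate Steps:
1/(-71723 + c(o, 122)) = 1/(-71723 - 293) = 1/(-72016) = -1/72016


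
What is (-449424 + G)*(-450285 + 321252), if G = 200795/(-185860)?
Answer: 2155629051182871/37172 ≈ 5.7991e+10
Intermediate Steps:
G = -40159/37172 (G = 200795*(-1/185860) = -40159/37172 ≈ -1.0804)
(-449424 + G)*(-450285 + 321252) = (-449424 - 40159/37172)*(-450285 + 321252) = -16706029087/37172*(-129033) = 2155629051182871/37172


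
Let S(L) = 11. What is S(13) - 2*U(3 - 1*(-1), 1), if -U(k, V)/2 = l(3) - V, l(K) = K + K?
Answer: 31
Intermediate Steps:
l(K) = 2*K
U(k, V) = -12 + 2*V (U(k, V) = -2*(2*3 - V) = -2*(6 - V) = -12 + 2*V)
S(13) - 2*U(3 - 1*(-1), 1) = 11 - 2*(-12 + 2*1) = 11 - 2*(-12 + 2) = 11 - 2*(-10) = 11 - 1*(-20) = 11 + 20 = 31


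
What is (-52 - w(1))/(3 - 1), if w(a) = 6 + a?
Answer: -59/2 ≈ -29.500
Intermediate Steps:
(-52 - w(1))/(3 - 1) = (-52 - (6 + 1))/(3 - 1) = (-52 - 1*7)/2 = (-52 - 7)/2 = (1/2)*(-59) = -59/2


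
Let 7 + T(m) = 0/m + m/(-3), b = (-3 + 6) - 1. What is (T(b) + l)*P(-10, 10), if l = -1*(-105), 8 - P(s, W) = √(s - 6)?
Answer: 2336/3 - 1168*I/3 ≈ 778.67 - 389.33*I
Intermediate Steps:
P(s, W) = 8 - √(-6 + s) (P(s, W) = 8 - √(s - 6) = 8 - √(-6 + s))
b = 2 (b = 3 - 1 = 2)
T(m) = -7 - m/3 (T(m) = -7 + (0/m + m/(-3)) = -7 + (0 + m*(-⅓)) = -7 + (0 - m/3) = -7 - m/3)
l = 105
(T(b) + l)*P(-10, 10) = ((-7 - ⅓*2) + 105)*(8 - √(-6 - 10)) = ((-7 - ⅔) + 105)*(8 - √(-16)) = (-23/3 + 105)*(8 - 4*I) = 292*(8 - 4*I)/3 = 2336/3 - 1168*I/3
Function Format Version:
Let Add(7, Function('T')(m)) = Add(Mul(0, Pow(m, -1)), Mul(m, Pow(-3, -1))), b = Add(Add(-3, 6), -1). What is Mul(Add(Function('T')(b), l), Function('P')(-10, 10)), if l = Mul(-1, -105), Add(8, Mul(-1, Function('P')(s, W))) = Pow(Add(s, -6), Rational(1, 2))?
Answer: Add(Rational(2336, 3), Mul(Rational(-1168, 3), I)) ≈ Add(778.67, Mul(-389.33, I))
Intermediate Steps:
Function('P')(s, W) = Add(8, Mul(-1, Pow(Add(-6, s), Rational(1, 2)))) (Function('P')(s, W) = Add(8, Mul(-1, Pow(Add(s, -6), Rational(1, 2)))) = Add(8, Mul(-1, Pow(Add(-6, s), Rational(1, 2)))))
b = 2 (b = Add(3, -1) = 2)
Function('T')(m) = Add(-7, Mul(Rational(-1, 3), m)) (Function('T')(m) = Add(-7, Add(Mul(0, Pow(m, -1)), Mul(m, Pow(-3, -1)))) = Add(-7, Add(0, Mul(m, Rational(-1, 3)))) = Add(-7, Add(0, Mul(Rational(-1, 3), m))) = Add(-7, Mul(Rational(-1, 3), m)))
l = 105
Mul(Add(Function('T')(b), l), Function('P')(-10, 10)) = Mul(Add(Add(-7, Mul(Rational(-1, 3), 2)), 105), Add(8, Mul(-1, Pow(Add(-6, -10), Rational(1, 2))))) = Mul(Add(Add(-7, Rational(-2, 3)), 105), Add(8, Mul(-1, Pow(-16, Rational(1, 2))))) = Mul(Add(Rational(-23, 3), 105), Add(8, Mul(-1, Mul(4, I)))) = Mul(Rational(292, 3), Add(8, Mul(-4, I))) = Add(Rational(2336, 3), Mul(Rational(-1168, 3), I))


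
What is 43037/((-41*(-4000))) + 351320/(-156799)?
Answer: -50868321437/25715036000 ≈ -1.9782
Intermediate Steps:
43037/((-41*(-4000))) + 351320/(-156799) = 43037/164000 + 351320*(-1/156799) = 43037*(1/164000) - 351320/156799 = 43037/164000 - 351320/156799 = -50868321437/25715036000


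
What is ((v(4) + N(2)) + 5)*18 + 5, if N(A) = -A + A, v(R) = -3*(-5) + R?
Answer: 437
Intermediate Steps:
v(R) = 15 + R
N(A) = 0
((v(4) + N(2)) + 5)*18 + 5 = (((15 + 4) + 0) + 5)*18 + 5 = ((19 + 0) + 5)*18 + 5 = (19 + 5)*18 + 5 = 24*18 + 5 = 432 + 5 = 437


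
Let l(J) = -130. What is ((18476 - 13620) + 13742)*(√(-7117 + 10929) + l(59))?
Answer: -2417740 + 37196*√953 ≈ -1.2695e+6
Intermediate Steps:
((18476 - 13620) + 13742)*(√(-7117 + 10929) + l(59)) = ((18476 - 13620) + 13742)*(√(-7117 + 10929) - 130) = (4856 + 13742)*(√3812 - 130) = 18598*(2*√953 - 130) = 18598*(-130 + 2*√953) = -2417740 + 37196*√953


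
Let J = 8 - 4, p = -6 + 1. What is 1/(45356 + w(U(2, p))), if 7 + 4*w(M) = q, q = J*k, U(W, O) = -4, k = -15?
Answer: 4/181357 ≈ 2.2056e-5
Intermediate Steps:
p = -5
J = 4
q = -60 (q = 4*(-15) = -60)
w(M) = -67/4 (w(M) = -7/4 + (¼)*(-60) = -7/4 - 15 = -67/4)
1/(45356 + w(U(2, p))) = 1/(45356 - 67/4) = 1/(181357/4) = 4/181357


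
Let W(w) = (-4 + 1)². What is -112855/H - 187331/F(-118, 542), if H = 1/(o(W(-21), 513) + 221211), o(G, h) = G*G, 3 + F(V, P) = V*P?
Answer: -1597306223797609/63959 ≈ -2.4974e+10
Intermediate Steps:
F(V, P) = -3 + P*V (F(V, P) = -3 + V*P = -3 + P*V)
W(w) = 9 (W(w) = (-3)² = 9)
o(G, h) = G²
H = 1/221292 (H = 1/(9² + 221211) = 1/(81 + 221211) = 1/221292 ≈ 4.5189e-6)
-112855/H - 187331/F(-118, 542) = -112855/1/221292 - 187331/(-3 + 542*(-118)) = -112855*221292 - 187331/(-3 - 63956) = -24973908660 - 187331/(-63959) = -24973908660 - 187331*(-1/63959) = -24973908660 + 187331/63959 = -1597306223797609/63959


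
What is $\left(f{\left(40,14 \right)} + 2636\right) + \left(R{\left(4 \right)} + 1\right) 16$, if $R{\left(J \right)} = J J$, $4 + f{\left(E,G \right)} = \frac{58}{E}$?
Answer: $\frac{58109}{20} \approx 2905.4$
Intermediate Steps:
$f{\left(E,G \right)} = -4 + \frac{58}{E}$
$R{\left(J \right)} = J^{2}$
$\left(f{\left(40,14 \right)} + 2636\right) + \left(R{\left(4 \right)} + 1\right) 16 = \left(\left(-4 + \frac{58}{40}\right) + 2636\right) + \left(4^{2} + 1\right) 16 = \left(\left(-4 + 58 \cdot \frac{1}{40}\right) + 2636\right) + \left(16 + 1\right) 16 = \left(\left(-4 + \frac{29}{20}\right) + 2636\right) + 17 \cdot 16 = \left(- \frac{51}{20} + 2636\right) + 272 = \frac{52669}{20} + 272 = \frac{58109}{20}$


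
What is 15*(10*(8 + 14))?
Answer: 3300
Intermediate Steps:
15*(10*(8 + 14)) = 15*(10*22) = 15*220 = 3300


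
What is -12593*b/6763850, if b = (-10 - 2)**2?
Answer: -906696/3381925 ≈ -0.26810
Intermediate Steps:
b = 144 (b = (-12)**2 = 144)
-12593*b/6763850 = -12593*144/6763850 = -1813392*1/6763850 = -906696/3381925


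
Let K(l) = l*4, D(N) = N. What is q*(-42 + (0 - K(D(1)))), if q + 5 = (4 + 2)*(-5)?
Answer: 1610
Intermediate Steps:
K(l) = 4*l
q = -35 (q = -5 + (4 + 2)*(-5) = -5 + 6*(-5) = -5 - 30 = -35)
q*(-42 + (0 - K(D(1)))) = -35*(-42 + (0 - 4)) = -35*(-42 - 4) = -35*(-46) = 1610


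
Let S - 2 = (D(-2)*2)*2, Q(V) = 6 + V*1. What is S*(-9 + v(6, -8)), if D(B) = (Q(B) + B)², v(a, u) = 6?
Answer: -54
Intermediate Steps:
Q(V) = 6 + V
D(B) = (6 + 2*B)² (D(B) = ((6 + B) + B)² = (6 + 2*B)²)
S = 18 (S = 2 + ((4*(3 - 2)²)*2)*2 = 2 + ((4*1²)*2)*2 = 2 + ((4*1)*2)*2 = 2 + (4*2)*2 = 2 + 8*2 = 2 + 16 = 18)
S*(-9 + v(6, -8)) = 18*(-9 + 6) = 18*(-3) = -54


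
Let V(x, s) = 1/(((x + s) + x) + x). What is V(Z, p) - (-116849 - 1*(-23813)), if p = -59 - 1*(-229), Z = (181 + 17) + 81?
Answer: 93687253/1007 ≈ 93036.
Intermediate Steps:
Z = 279 (Z = 198 + 81 = 279)
p = 170 (p = -59 + 229 = 170)
V(x, s) = 1/(s + 3*x) (V(x, s) = 1/(((s + x) + x) + x) = 1/((s + 2*x) + x) = 1/(s + 3*x))
V(Z, p) - (-116849 - 1*(-23813)) = 1/(170 + 3*279) - (-116849 - 1*(-23813)) = 1/(170 + 837) - (-116849 + 23813) = 1/1007 - 1*(-93036) = 1/1007 + 93036 = 93687253/1007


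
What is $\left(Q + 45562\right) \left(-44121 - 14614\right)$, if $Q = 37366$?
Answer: $-4870776080$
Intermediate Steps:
$\left(Q + 45562\right) \left(-44121 - 14614\right) = \left(37366 + 45562\right) \left(-44121 - 14614\right) = 82928 \left(-58735\right) = -4870776080$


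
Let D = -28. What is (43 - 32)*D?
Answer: -308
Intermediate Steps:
(43 - 32)*D = (43 - 32)*(-28) = 11*(-28) = -308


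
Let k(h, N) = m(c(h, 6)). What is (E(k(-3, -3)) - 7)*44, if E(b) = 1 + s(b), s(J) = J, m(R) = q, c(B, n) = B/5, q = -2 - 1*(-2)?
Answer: -264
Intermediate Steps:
q = 0 (q = -2 + 2 = 0)
c(B, n) = B/5 (c(B, n) = B*(⅕) = B/5)
m(R) = 0
k(h, N) = 0
E(b) = 1 + b
(E(k(-3, -3)) - 7)*44 = ((1 + 0) - 7)*44 = (1 - 7)*44 = -6*44 = -264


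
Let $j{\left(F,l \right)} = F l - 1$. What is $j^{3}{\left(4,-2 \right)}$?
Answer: $-729$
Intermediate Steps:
$j{\left(F,l \right)} = -1 + F l$
$j^{3}{\left(4,-2 \right)} = \left(-1 + 4 \left(-2\right)\right)^{3} = \left(-1 - 8\right)^{3} = \left(-9\right)^{3} = -729$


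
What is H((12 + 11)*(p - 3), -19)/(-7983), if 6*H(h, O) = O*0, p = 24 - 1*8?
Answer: 0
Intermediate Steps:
p = 16 (p = 24 - 8 = 16)
H(h, O) = 0 (H(h, O) = (O*0)/6 = (⅙)*0 = 0)
H((12 + 11)*(p - 3), -19)/(-7983) = 0/(-7983) = 0*(-1/7983) = 0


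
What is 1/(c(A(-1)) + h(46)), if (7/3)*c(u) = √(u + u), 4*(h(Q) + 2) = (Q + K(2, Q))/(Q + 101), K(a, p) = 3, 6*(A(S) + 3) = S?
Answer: -13524/34129 - 1008*I*√57/34129 ≈ -0.39626 - 0.22298*I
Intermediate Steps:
A(S) = -3 + S/6
h(Q) = -2 + (3 + Q)/(4*(101 + Q)) (h(Q) = -2 + ((Q + 3)/(Q + 101))/4 = -2 + ((3 + Q)/(101 + Q))/4 = -2 + (3 + Q)/(4*(101 + Q)))
c(u) = 3*√2*√u/7 (c(u) = 3*√(u + u)/7 = 3*√(2*u)/7 = 3*(√2*√u)/7 = 3*√2*√u/7)
1/(c(A(-1)) + h(46)) = 1/(3*√2*√(-3 + (⅙)*(-1))/7 + 7*(-115 - 1*46)/(4*(101 + 46))) = 1/(3*√2*√(-3 - ⅙)/7 + (7/4)*(-115 - 46)/147) = 1/(3*√2*√(-19/6)/7 + (7/4)*(1/147)*(-161)) = 1/(3*√2*(I*√114/6)/7 - 23/12) = 1/(I*√57/7 - 23/12) = 1/(-23/12 + I*√57/7)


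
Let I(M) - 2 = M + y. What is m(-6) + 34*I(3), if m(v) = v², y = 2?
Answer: 274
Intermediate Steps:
I(M) = 4 + M (I(M) = 2 + (M + 2) = 2 + (2 + M) = 4 + M)
m(-6) + 34*I(3) = (-6)² + 34*(4 + 3) = 36 + 34*7 = 36 + 238 = 274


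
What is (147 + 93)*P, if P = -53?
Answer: -12720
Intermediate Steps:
(147 + 93)*P = (147 + 93)*(-53) = 240*(-53) = -12720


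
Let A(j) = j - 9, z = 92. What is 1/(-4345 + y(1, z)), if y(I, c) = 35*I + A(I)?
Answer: -1/4318 ≈ -0.00023159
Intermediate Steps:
A(j) = -9 + j
y(I, c) = -9 + 36*I (y(I, c) = 35*I + (-9 + I) = -9 + 36*I)
1/(-4345 + y(1, z)) = 1/(-4345 + (-9 + 36*1)) = 1/(-4345 + (-9 + 36)) = 1/(-4345 + 27) = 1/(-4318) = -1/4318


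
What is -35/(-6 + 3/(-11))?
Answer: 385/69 ≈ 5.5797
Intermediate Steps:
-35/(-6 + 3/(-11)) = -35/(-6 + 3*(-1/11)) = -35/(-6 - 3/11) = -35/(-69/11) = -11/69*(-35) = 385/69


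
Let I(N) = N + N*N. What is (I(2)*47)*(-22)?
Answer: -6204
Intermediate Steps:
I(N) = N + N²
(I(2)*47)*(-22) = ((2*(1 + 2))*47)*(-22) = ((2*3)*47)*(-22) = (6*47)*(-22) = 282*(-22) = -6204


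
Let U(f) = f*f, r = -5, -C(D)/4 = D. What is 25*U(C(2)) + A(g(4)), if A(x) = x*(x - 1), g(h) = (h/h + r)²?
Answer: 1840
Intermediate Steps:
C(D) = -4*D
g(h) = 16 (g(h) = (h/h - 5)² = (1 - 5)² = (-4)² = 16)
U(f) = f²
A(x) = x*(-1 + x)
25*U(C(2)) + A(g(4)) = 25*(-4*2)² + 16*(-1 + 16) = 25*(-8)² + 16*15 = 25*64 + 240 = 1600 + 240 = 1840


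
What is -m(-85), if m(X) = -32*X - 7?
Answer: -2713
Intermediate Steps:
m(X) = -7 - 32*X
-m(-85) = -(-7 - 32*(-85)) = -(-7 + 2720) = -1*2713 = -2713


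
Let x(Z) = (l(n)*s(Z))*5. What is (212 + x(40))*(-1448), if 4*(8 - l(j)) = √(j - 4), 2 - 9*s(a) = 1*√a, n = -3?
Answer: -306976 - 3620*(1 - √10)*(32 - I*√7)/9 ≈ -2.7915e+5 - 2301.1*I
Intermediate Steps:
s(a) = 2/9 - √a/9
l(j) = 8 - √(-4 + j)/4 (l(j) = 8 - √(j - 4)/4 = 8 - √(-4 + j)/4)
x(Z) = 5*(8 - I*√7/4)*(2/9 - √Z/9) (x(Z) = ((8 - √(-4 - 3)/4)*(2/9 - √Z/9))*5 = ((8 - I*√7/4)*(2/9 - √Z/9))*5 = 5*(8 - I*√7/4)*(2/9 - √Z/9))
(212 + x(40))*(-1448) = (212 - 5*(-2 + √40)*(32 - I*√7)/36)*(-1448) = (212 - 5*(-2 + 2*√10)*(32 - I*√7)/36)*(-1448) = -306976 + 1810*(-2 + 2*√10)*(32 - I*√7)/9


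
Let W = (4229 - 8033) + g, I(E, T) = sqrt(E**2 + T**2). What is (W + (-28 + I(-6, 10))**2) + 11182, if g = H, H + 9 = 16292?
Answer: 24581 - 112*sqrt(34) ≈ 23928.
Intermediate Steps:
H = 16283 (H = -9 + 16292 = 16283)
g = 16283
W = 12479 (W = (4229 - 8033) + 16283 = -3804 + 16283 = 12479)
(W + (-28 + I(-6, 10))**2) + 11182 = (12479 + (-28 + sqrt((-6)**2 + 10**2))**2) + 11182 = (12479 + (-28 + sqrt(36 + 100))**2) + 11182 = (12479 + (-28 + sqrt(136))**2) + 11182 = (12479 + (-28 + 2*sqrt(34))**2) + 11182 = 23661 + (-28 + 2*sqrt(34))**2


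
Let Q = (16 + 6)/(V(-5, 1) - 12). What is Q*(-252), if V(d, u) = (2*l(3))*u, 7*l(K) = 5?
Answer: 19404/37 ≈ 524.43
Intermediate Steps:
l(K) = 5/7 (l(K) = (⅐)*5 = 5/7)
V(d, u) = 10*u/7 (V(d, u) = (2*(5/7))*u = 10*u/7)
Q = -77/37 (Q = (16 + 6)/((10/7)*1 - 12) = 22/(10/7 - 12) = 22/(-74/7) = 22*(-7/74) = -77/37 ≈ -2.0811)
Q*(-252) = -77/37*(-252) = 19404/37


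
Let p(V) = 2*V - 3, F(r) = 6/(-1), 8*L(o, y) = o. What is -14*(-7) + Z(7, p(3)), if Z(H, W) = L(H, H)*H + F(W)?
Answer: 785/8 ≈ 98.125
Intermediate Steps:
L(o, y) = o/8
F(r) = -6 (F(r) = 6*(-1) = -6)
p(V) = -3 + 2*V
Z(H, W) = -6 + H²/8 (Z(H, W) = (H/8)*H - 6 = H²/8 - 6 = -6 + H²/8)
-14*(-7) + Z(7, p(3)) = -14*(-7) + (-6 + (⅛)*7²) = 98 + (-6 + (⅛)*49) = 98 + (-6 + 49/8) = 98 + ⅛ = 785/8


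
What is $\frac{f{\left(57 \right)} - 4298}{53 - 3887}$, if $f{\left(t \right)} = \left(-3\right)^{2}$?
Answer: $\frac{4289}{3834} \approx 1.1187$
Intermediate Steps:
$f{\left(t \right)} = 9$
$\frac{f{\left(57 \right)} - 4298}{53 - 3887} = \frac{9 - 4298}{53 - 3887} = - \frac{4289}{-3834} = \left(-4289\right) \left(- \frac{1}{3834}\right) = \frac{4289}{3834}$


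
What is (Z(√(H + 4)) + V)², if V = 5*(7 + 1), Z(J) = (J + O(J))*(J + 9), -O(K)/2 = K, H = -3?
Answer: 900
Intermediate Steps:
O(K) = -2*K
Z(J) = -J*(9 + J) (Z(J) = (J - 2*J)*(J + 9) = (-J)*(9 + J) = -J*(9 + J))
V = 40 (V = 5*8 = 40)
(Z(√(H + 4)) + V)² = (√(-3 + 4)*(-9 - √(-3 + 4)) + 40)² = (√1*(-9 - √1) + 40)² = (1*(-9 - 1*1) + 40)² = (1*(-9 - 1) + 40)² = (1*(-10) + 40)² = (-10 + 40)² = 30² = 900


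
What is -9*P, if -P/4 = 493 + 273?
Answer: 27576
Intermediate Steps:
P = -3064 (P = -4*(493 + 273) = -4*766 = -3064)
-9*P = -9*(-3064) = 27576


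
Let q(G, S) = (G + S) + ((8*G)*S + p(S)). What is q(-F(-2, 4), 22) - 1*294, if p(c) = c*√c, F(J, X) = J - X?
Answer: 790 + 22*√22 ≈ 893.19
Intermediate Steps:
p(c) = c^(3/2)
q(G, S) = G + S + S^(3/2) + 8*G*S (q(G, S) = (G + S) + ((8*G)*S + S^(3/2)) = (G + S) + (8*G*S + S^(3/2)) = (G + S) + (S^(3/2) + 8*G*S) = G + S + S^(3/2) + 8*G*S)
q(-F(-2, 4), 22) - 1*294 = (-(-2 - 1*4) + 22 + 22^(3/2) + 8*(-(-2 - 1*4))*22) - 1*294 = (-(-2 - 4) + 22 + 22*√22 + 8*(-(-2 - 4))*22) - 294 = (-1*(-6) + 22 + 22*√22 + 8*(-1*(-6))*22) - 294 = (6 + 22 + 22*√22 + 8*6*22) - 294 = (6 + 22 + 22*√22 + 1056) - 294 = (1084 + 22*√22) - 294 = 790 + 22*√22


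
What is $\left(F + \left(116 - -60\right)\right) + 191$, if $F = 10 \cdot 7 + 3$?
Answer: $440$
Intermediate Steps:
$F = 73$ ($F = 70 + 3 = 73$)
$\left(F + \left(116 - -60\right)\right) + 191 = \left(73 + \left(116 - -60\right)\right) + 191 = \left(73 + \left(116 + 60\right)\right) + 191 = \left(73 + 176\right) + 191 = 249 + 191 = 440$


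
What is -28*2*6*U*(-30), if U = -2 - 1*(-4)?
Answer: 20160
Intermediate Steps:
U = 2 (U = -2 + 4 = 2)
-28*2*6*U*(-30) = -28*2*6*2*(-30) = -336*2*(-30) = -28*24*(-30) = -672*(-30) = 20160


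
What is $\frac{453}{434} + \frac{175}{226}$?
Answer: $\frac{44582}{24521} \approx 1.8181$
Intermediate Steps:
$\frac{453}{434} + \frac{175}{226} = \frac{44582}{24521}$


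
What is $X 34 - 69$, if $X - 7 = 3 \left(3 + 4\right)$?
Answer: $883$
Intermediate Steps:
$X = 28$ ($X = 7 + 3 \left(3 + 4\right) = 7 + 3 \cdot 7 = 7 + 21 = 28$)
$X 34 - 69 = 28 \cdot 34 - 69 = 952 - 69 = 883$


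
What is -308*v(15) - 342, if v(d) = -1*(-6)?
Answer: -2190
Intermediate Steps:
v(d) = 6
-308*v(15) - 342 = -308*6 - 342 = -1848 - 342 = -2190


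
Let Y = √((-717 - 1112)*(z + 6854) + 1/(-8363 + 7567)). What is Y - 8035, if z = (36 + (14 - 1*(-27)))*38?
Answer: -8035 + I*√2833470558679/398 ≈ -8035.0 + 4229.4*I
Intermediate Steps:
z = 2926 (z = (36 + (14 + 27))*38 = (36 + 41)*38 = 77*38 = 2926)
Y = I*√2833470558679/398 (Y = √((-717 - 1112)*(2926 + 6854) + 1/(-8363 + 7567)) = √(-1829*9780 + 1/(-796)) = √(-17887620 - 1/796) = √(-14238545521/796) = I*√2833470558679/398 ≈ 4229.4*I)
Y - 8035 = I*√2833470558679/398 - 8035 = -8035 + I*√2833470558679/398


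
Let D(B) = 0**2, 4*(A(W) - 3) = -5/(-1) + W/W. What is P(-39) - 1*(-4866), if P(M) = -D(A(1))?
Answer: 4866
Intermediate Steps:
A(W) = 9/2 (A(W) = 3 + (-5/(-1) + W/W)/4 = 3 + (-5*(-1) + 1)/4 = 3 + (5 + 1)/4 = 3 + (1/4)*6 = 3 + 3/2 = 9/2)
D(B) = 0
P(M) = 0 (P(M) = -1*0 = 0)
P(-39) - 1*(-4866) = 0 - 1*(-4866) = 0 + 4866 = 4866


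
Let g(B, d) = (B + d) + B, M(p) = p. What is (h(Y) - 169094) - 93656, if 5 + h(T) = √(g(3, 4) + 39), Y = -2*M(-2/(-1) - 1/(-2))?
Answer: -262748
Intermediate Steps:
Y = -5 (Y = -2*(-2/(-1) - 1/(-2)) = -2*(-2*(-1) - 1*(-½)) = -2*(2 + ½) = -2*5/2 = -5)
g(B, d) = d + 2*B
h(T) = 2 (h(T) = -5 + √((4 + 2*3) + 39) = -5 + √((4 + 6) + 39) = -5 + √(10 + 39) = -5 + √49 = -5 + 7 = 2)
(h(Y) - 169094) - 93656 = (2 - 169094) - 93656 = -169092 - 93656 = -262748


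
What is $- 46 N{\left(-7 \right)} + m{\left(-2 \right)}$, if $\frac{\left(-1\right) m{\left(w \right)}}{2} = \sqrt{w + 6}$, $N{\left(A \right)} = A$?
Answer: $318$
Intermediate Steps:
$m{\left(w \right)} = - 2 \sqrt{6 + w}$ ($m{\left(w \right)} = - 2 \sqrt{w + 6} = - 2 \sqrt{6 + w}$)
$- 46 N{\left(-7 \right)} + m{\left(-2 \right)} = \left(-46\right) \left(-7\right) - 2 \sqrt{6 - 2} = 322 - 2 \sqrt{4} = 322 - 4 = 318$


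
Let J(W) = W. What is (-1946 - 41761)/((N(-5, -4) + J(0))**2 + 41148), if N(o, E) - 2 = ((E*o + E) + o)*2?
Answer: -14569/13908 ≈ -1.0475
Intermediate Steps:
N(o, E) = 2 + 2*E + 2*o + 2*E*o (N(o, E) = 2 + ((E*o + E) + o)*2 = 2 + ((E + E*o) + o)*2 = 2 + (E + o + E*o)*2 = 2 + (2*E + 2*o + 2*E*o) = 2 + 2*E + 2*o + 2*E*o)
(-1946 - 41761)/((N(-5, -4) + J(0))**2 + 41148) = (-1946 - 41761)/(((2 + 2*(-4) + 2*(-5) + 2*(-4)*(-5)) + 0)**2 + 41148) = -43707/(((2 - 8 - 10 + 40) + 0)**2 + 41148) = -43707/((24 + 0)**2 + 41148) = -43707/(24**2 + 41148) = -43707/(576 + 41148) = -43707/41724 = -43707*1/41724 = -14569/13908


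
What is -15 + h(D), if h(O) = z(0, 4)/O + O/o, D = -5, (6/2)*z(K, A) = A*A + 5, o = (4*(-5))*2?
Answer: -651/40 ≈ -16.275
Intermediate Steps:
o = -40 (o = -20*2 = -40)
z(K, A) = 5/3 + A**2/3 (z(K, A) = (A*A + 5)/3 = (A**2 + 5)/3 = (5 + A**2)/3 = 5/3 + A**2/3)
h(O) = 7/O - O/40 (h(O) = (5/3 + (1/3)*4**2)/O + O/(-40) = (5/3 + (1/3)*16)/O + O*(-1/40) = (5/3 + 16/3)/O - O/40 = 7/O - O/40)
-15 + h(D) = -15 + (7/(-5) - 1/40*(-5)) = -15 + (7*(-1/5) + 1/8) = -15 + (-7/5 + 1/8) = -15 - 51/40 = -651/40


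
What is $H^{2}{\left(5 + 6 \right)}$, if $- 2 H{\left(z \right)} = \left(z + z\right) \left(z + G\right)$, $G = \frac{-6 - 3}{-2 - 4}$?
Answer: $\frac{75625}{4} \approx 18906.0$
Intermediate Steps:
$G = \frac{3}{2}$ ($G = - \frac{9}{-6} = \left(-9\right) \left(- \frac{1}{6}\right) = \frac{3}{2} \approx 1.5$)
$H{\left(z \right)} = - z \left(\frac{3}{2} + z\right)$ ($H{\left(z \right)} = - \frac{\left(z + z\right) \left(z + \frac{3}{2}\right)}{2} = - \frac{2 z \left(\frac{3}{2} + z\right)}{2} = - z \left(\frac{3}{2} + z\right)$)
$H^{2}{\left(5 + 6 \right)} = \left(- \frac{\left(5 + 6\right) \left(3 + 2 \left(5 + 6\right)\right)}{2}\right)^{2} = \left(\left(- \frac{1}{2}\right) 11 \left(3 + 2 \cdot 11\right)\right)^{2} = \left(\left(- \frac{1}{2}\right) 11 \left(3 + 22\right)\right)^{2} = \left(\left(- \frac{1}{2}\right) 11 \cdot 25\right)^{2} = \left(- \frac{275}{2}\right)^{2} = \frac{75625}{4}$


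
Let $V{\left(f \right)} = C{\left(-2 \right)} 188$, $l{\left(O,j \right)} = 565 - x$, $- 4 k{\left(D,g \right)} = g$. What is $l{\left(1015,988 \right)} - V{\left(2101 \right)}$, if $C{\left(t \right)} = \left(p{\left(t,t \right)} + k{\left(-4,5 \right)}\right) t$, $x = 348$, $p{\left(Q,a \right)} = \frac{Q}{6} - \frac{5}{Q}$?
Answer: $\frac{1685}{3} \approx 561.67$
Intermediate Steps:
$p{\left(Q,a \right)} = - \frac{5}{Q} + \frac{Q}{6}$ ($p{\left(Q,a \right)} = Q \frac{1}{6} - \frac{5}{Q} = \frac{Q}{6} - \frac{5}{Q} = - \frac{5}{Q} + \frac{Q}{6}$)
$k{\left(D,g \right)} = - \frac{g}{4}$
$C{\left(t \right)} = t \left(- \frac{5}{4} - \frac{5}{t} + \frac{t}{6}\right)$ ($C{\left(t \right)} = \left(\left(- \frac{5}{t} + \frac{t}{6}\right) - \frac{5}{4}\right) t = \left(- \frac{5}{4} - \frac{5}{t} + \frac{t}{6}\right) t = t \left(- \frac{5}{4} - \frac{5}{t} + \frac{t}{6}\right)$)
$l{\left(O,j \right)} = 217$ ($l{\left(O,j \right)} = 565 - 348 = 217$)
$V{\left(f \right)} = - \frac{1034}{3}$ ($V{\left(f \right)} = \left(-5 + \frac{1}{12} \left(-2\right) \left(-15 + 2 \left(-2\right)\right)\right) 188 = \left(-5 + \frac{1}{12} \left(-2\right) \left(-15 - 4\right)\right) 188 = \left(-5 + \frac{1}{12} \left(-2\right) \left(-19\right)\right) 188 = \left(-5 + \frac{19}{6}\right) 188 = \left(- \frac{11}{6}\right) 188 = - \frac{1034}{3}$)
$l{\left(1015,988 \right)} - V{\left(2101 \right)} = 217 - - \frac{1034}{3} = 217 + \frac{1034}{3} = \frac{1685}{3}$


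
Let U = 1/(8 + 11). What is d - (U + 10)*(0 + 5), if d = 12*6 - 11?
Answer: 204/19 ≈ 10.737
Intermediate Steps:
U = 1/19 ≈ 0.052632
d = 61 (d = 72 - 11 = 61)
d - (U + 10)*(0 + 5) = 61 - (1/19 + 10)*(0 + 5) = 61 - 191*5/19 = 61 - 1*955/19 = 61 - 955/19 = 204/19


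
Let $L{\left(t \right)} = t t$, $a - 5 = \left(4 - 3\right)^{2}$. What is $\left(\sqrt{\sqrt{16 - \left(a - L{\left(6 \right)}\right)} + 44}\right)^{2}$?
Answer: $44 + \sqrt{46} \approx 50.782$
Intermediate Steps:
$a = 6$ ($a = 5 + \left(4 - 3\right)^{2} = 5 + 1^{2} = 5 + 1 = 6$)
$L{\left(t \right)} = t^{2}$
$\left(\sqrt{\sqrt{16 - \left(a - L{\left(6 \right)}\right)} + 44}\right)^{2} = \left(\sqrt{\sqrt{16 + \left(6^{2} - 6\right)} + 44}\right)^{2} = \left(\sqrt{\sqrt{16 + \left(36 - 6\right)} + 44}\right)^{2} = \left(\sqrt{\sqrt{16 + 30} + 44}\right)^{2} = \left(\sqrt{\sqrt{46} + 44}\right)^{2} = \left(\sqrt{44 + \sqrt{46}}\right)^{2} = 44 + \sqrt{46}$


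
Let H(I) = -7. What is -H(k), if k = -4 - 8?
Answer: 7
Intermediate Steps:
k = -12
-H(k) = -1*(-7) = 7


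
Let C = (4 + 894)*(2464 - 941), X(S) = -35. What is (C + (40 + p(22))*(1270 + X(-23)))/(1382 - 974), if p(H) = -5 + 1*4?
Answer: 1415819/408 ≈ 3470.1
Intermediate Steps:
p(H) = -1 (p(H) = -5 + 4 = -1)
C = 1367654 (C = 898*1523 = 1367654)
(C + (40 + p(22))*(1270 + X(-23)))/(1382 - 974) = (1367654 + (40 - 1)*(1270 - 35))/(1382 - 974) = (1367654 + 39*1235)/408 = (1367654 + 48165)*(1/408) = 1415819*(1/408) = 1415819/408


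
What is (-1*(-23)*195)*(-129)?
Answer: -578565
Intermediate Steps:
(-1*(-23)*195)*(-129) = (23*195)*(-129) = 4485*(-129) = -578565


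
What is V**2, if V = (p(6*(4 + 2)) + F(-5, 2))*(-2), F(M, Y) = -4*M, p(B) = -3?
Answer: 1156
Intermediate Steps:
V = -34 (V = (-3 - 4*(-5))*(-2) = (-3 + 20)*(-2) = 17*(-2) = -34)
V**2 = (-34)**2 = 1156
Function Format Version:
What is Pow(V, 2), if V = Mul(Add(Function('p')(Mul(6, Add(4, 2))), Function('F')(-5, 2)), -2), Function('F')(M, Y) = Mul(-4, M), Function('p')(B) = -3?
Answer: 1156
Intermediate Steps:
V = -34 (V = Mul(Add(-3, Mul(-4, -5)), -2) = Mul(Add(-3, 20), -2) = Mul(17, -2) = -34)
Pow(V, 2) = Pow(-34, 2) = 1156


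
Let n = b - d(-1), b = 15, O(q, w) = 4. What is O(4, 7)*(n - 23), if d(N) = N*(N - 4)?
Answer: -52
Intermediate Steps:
d(N) = N*(-4 + N)
n = 10 (n = 15 - (-1)*(-4 - 1) = 15 - (-1)*(-5) = 15 - 1*5 = 15 - 5 = 10)
O(4, 7)*(n - 23) = 4*(10 - 23) = 4*(-13) = -52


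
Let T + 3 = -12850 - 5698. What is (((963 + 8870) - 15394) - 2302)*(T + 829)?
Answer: 139348086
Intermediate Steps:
T = -18551 (T = -3 + (-12850 - 5698) = -3 - 18548 = -18551)
(((963 + 8870) - 15394) - 2302)*(T + 829) = (((963 + 8870) - 15394) - 2302)*(-18551 + 829) = ((9833 - 15394) - 2302)*(-17722) = (-5561 - 2302)*(-17722) = -7863*(-17722) = 139348086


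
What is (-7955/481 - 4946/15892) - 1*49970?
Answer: -5163541599/103298 ≈ -49987.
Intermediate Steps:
(-7955/481 - 4946/15892) - 1*49970 = (-7955*1/481 - 4946*1/15892) - 49970 = (-215/13 - 2473/7946) - 49970 = -1740539/103298 - 49970 = -5163541599/103298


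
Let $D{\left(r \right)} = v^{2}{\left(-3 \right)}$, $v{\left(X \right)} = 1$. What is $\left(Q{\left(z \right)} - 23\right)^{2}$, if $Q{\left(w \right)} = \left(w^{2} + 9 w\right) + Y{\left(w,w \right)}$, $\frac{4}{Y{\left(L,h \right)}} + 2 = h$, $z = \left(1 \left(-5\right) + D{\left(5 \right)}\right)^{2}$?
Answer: $\frac{6974881}{49} \approx 1.4234 \cdot 10^{5}$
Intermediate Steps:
$D{\left(r \right)} = 1$ ($D{\left(r \right)} = 1^{2} = 1$)
$z = 16$ ($z = \left(1 \left(-5\right) + 1\right)^{2} = \left(-5 + 1\right)^{2} = \left(-4\right)^{2} = 16$)
$Y{\left(L,h \right)} = \frac{4}{-2 + h}$
$Q{\left(w \right)} = w^{2} + \frac{4}{-2 + w} + 9 w$ ($Q{\left(w \right)} = \left(w^{2} + 9 w\right) + \frac{4}{-2 + w} = w^{2} + \frac{4}{-2 + w} + 9 w$)
$\left(Q{\left(z \right)} - 23\right)^{2} = \left(\frac{4 + 16 \left(-2 + 16\right) \left(9 + 16\right)}{-2 + 16} - 23\right)^{2} = \left(\frac{4 + 16 \cdot 14 \cdot 25}{14} - 23\right)^{2} = \left(\frac{4 + 5600}{14} - 23\right)^{2} = \left(\frac{1}{14} \cdot 5604 - 23\right)^{2} = \left(\frac{2802}{7} - 23\right)^{2} = \left(\frac{2641}{7}\right)^{2} = \frac{6974881}{49}$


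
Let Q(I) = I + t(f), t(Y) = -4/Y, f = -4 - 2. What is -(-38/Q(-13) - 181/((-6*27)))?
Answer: -25165/5994 ≈ -4.1984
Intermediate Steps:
f = -6
Q(I) = ⅔ + I (Q(I) = I - 4/(-6) = I - 4*(-⅙) = I + ⅔ = ⅔ + I)
-(-38/Q(-13) - 181/((-6*27))) = -(-38/(⅔ - 13) - 181/((-6*27))) = -(-38/(-37/3) - 181/(-162)) = -(-38*(-3/37) - 181*(-1/162)) = -(114/37 + 181/162) = -1*25165/5994 = -25165/5994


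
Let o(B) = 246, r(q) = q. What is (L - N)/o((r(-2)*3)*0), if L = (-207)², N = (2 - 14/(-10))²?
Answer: 535468/3075 ≈ 174.14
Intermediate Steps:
N = 289/25 (N = (2 - 14*(-⅒))² = (2 + 7/5)² = (17/5)² = 289/25 ≈ 11.560)
L = 42849
(L - N)/o((r(-2)*3)*0) = (42849 - 1*289/25)/246 = (42849 - 289/25)*(1/246) = (1070936/25)*(1/246) = 535468/3075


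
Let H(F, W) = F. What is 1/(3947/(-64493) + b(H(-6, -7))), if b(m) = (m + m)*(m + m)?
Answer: 64493/9283045 ≈ 0.0069474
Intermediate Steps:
b(m) = 4*m² (b(m) = (2*m)*(2*m) = 4*m²)
1/(3947/(-64493) + b(H(-6, -7))) = 1/(3947/(-64493) + 4*(-6)²) = 1/(3947*(-1/64493) + 4*36) = 1/(-3947/64493 + 144) = 1/(9283045/64493) = 64493/9283045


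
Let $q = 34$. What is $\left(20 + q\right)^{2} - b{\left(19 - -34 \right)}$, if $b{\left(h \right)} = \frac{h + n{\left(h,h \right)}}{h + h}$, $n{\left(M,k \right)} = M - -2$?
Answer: $\frac{154494}{53} \approx 2915.0$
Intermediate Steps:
$n{\left(M,k \right)} = 2 + M$ ($n{\left(M,k \right)} = M + 2 = 2 + M$)
$b{\left(h \right)} = \frac{2 + 2 h}{2 h}$ ($b{\left(h \right)} = \frac{h + \left(2 + h\right)}{h + h} = \frac{2 + 2 h}{2 h}$)
$\left(20 + q\right)^{2} - b{\left(19 - -34 \right)} = \left(20 + 34\right)^{2} - \frac{1 + \left(19 - -34\right)}{19 - -34} = 54^{2} - \frac{1 + \left(19 + 34\right)}{19 + 34} = 2916 - \frac{1 + 53}{53} = 2916 - \frac{1}{53} \cdot 54 = 2916 - \frac{54}{53} = \frac{154494}{53}$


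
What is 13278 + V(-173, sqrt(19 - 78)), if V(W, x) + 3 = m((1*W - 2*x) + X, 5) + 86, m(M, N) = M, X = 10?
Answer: 13198 - 2*I*sqrt(59) ≈ 13198.0 - 15.362*I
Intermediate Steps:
V(W, x) = 93 + W - 2*x (V(W, x) = -3 + (((1*W - 2*x) + 10) + 86) = -3 + (((W - 2*x) + 10) + 86) = -3 + ((10 + W - 2*x) + 86) = -3 + (96 + W - 2*x) = 93 + W - 2*x)
13278 + V(-173, sqrt(19 - 78)) = 13278 + (93 - 173 - 2*sqrt(19 - 78)) = 13278 + (93 - 173 - 2*I*sqrt(59)) = 13278 + (-80 - 2*I*sqrt(59)) = 13198 - 2*I*sqrt(59)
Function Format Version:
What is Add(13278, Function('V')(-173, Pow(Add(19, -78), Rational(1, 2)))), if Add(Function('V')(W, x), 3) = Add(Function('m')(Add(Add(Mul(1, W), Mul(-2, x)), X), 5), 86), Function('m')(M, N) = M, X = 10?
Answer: Add(13198, Mul(-2, I, Pow(59, Rational(1, 2)))) ≈ Add(13198., Mul(-15.362, I))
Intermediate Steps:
Function('V')(W, x) = Add(93, W, Mul(-2, x)) (Function('V')(W, x) = Add(-3, Add(Add(Add(Mul(1, W), Mul(-2, x)), 10), 86)) = Add(-3, Add(Add(Add(W, Mul(-2, x)), 10), 86)) = Add(-3, Add(Add(10, W, Mul(-2, x)), 86)) = Add(-3, Add(96, W, Mul(-2, x))) = Add(93, W, Mul(-2, x)))
Add(13278, Function('V')(-173, Pow(Add(19, -78), Rational(1, 2)))) = Add(13278, Add(93, -173, Mul(-2, Pow(Add(19, -78), Rational(1, 2))))) = Add(13278, Add(93, -173, Mul(-2, Pow(-59, Rational(1, 2))))) = Add(13278, Add(93, -173, Mul(-2, Mul(I, Pow(59, Rational(1, 2)))))) = Add(13278, Add(93, -173, Mul(-2, I, Pow(59, Rational(1, 2))))) = Add(13278, Add(-80, Mul(-2, I, Pow(59, Rational(1, 2))))) = Add(13198, Mul(-2, I, Pow(59, Rational(1, 2))))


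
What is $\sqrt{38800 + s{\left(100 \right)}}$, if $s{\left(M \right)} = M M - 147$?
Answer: $\sqrt{48653} \approx 220.57$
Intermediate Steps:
$s{\left(M \right)} = -147 + M^{2}$ ($s{\left(M \right)} = M^{2} - 147 = -147 + M^{2}$)
$\sqrt{38800 + s{\left(100 \right)}} = \sqrt{38800 - \left(147 - 100^{2}\right)} = \sqrt{38800 + \left(-147 + 10000\right)} = \sqrt{38800 + 9853} = \sqrt{48653}$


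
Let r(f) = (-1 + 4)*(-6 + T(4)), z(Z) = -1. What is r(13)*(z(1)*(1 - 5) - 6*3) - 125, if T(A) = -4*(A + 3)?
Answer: 1303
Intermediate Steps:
T(A) = -12 - 4*A (T(A) = -4*(3 + A) = -12 - 4*A)
r(f) = -102 (r(f) = (-1 + 4)*(-6 + (-12 - 4*4)) = 3*(-6 + (-12 - 16)) = 3*(-6 - 28) = 3*(-34) = -102)
r(13)*(z(1)*(1 - 5) - 6*3) - 125 = -102*(-(1 - 5) - 6*3) - 125 = -102*(-1*(-4) - 18) - 125 = -102*(4 - 18) - 125 = -102*(-14) - 125 = 1428 - 125 = 1303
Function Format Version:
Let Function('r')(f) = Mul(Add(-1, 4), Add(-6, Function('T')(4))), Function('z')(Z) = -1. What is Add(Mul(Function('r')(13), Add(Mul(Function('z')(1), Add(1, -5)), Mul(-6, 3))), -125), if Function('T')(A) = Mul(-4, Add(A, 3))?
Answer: 1303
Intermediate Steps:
Function('T')(A) = Add(-12, Mul(-4, A)) (Function('T')(A) = Mul(-4, Add(3, A)) = Add(-12, Mul(-4, A)))
Function('r')(f) = -102 (Function('r')(f) = Mul(Add(-1, 4), Add(-6, Add(-12, Mul(-4, 4)))) = Mul(3, Add(-6, Add(-12, -16))) = Mul(3, Add(-6, -28)) = Mul(3, -34) = -102)
Add(Mul(Function('r')(13), Add(Mul(Function('z')(1), Add(1, -5)), Mul(-6, 3))), -125) = Add(Mul(-102, Add(Mul(-1, Add(1, -5)), Mul(-6, 3))), -125) = Add(Mul(-102, Add(Mul(-1, -4), -18)), -125) = Add(Mul(-102, Add(4, -18)), -125) = Add(Mul(-102, -14), -125) = Add(1428, -125) = 1303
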